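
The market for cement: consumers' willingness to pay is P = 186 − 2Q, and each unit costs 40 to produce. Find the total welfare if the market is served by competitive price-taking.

TS = 5329

Competitive firms price at marginal cost: P = 40, giving Q = 73.
CS = ½·(186 − 40)·73 = 5329; PS = (40 − 40)·73 = 0; TS = 5329.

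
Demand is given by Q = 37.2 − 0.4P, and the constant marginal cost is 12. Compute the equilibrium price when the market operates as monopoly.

Inverting demand: P = 93 − 2.5Q.
The monopolist equates marginal revenue to marginal cost: 93 − 5Q = 12, so Q = 16.2. From demand, P = 52.5.

P = 52.5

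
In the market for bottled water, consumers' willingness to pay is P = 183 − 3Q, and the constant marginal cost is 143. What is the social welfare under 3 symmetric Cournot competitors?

In a 3-firm Cournot equilibrium, symmetry and the first-order condition give q = (183 − 143)/(12) = 10/3. So Q = 10 and P = 153.
CS = ½·(183 − 153)·10 = 150; PS = (153 − 143)·10 = 100; TS = 250.

TS = 250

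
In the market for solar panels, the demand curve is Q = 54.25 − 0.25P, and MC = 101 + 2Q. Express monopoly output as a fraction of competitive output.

Inverting demand: P = 217 − 4Q.
The monopolist equates marginal revenue to marginal cost: 217 − 8Q = 101 + 2Q, so Q = 11.6. From demand, P = 170.6.
Competitive equilibrium sets price equal to marginal cost: 217 − 4Q = 101 + 2Q, so Q = 58/3 and P = 419/3.
Ratio Q_m/Q_c = 11.6/(58/3) = 0.6.

Q_m/Q_c = 0.6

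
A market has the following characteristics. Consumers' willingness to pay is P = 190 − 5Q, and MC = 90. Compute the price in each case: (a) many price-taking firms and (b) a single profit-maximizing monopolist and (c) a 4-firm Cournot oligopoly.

Competition: P = 90; Monopoly: P = 140; Cournot: P = 110

Under competition P = MC = 90, so Q = (190 − 90)/5 = 20.
A monopolist chooses Q where MR = MC. MR = 190 − 10Q; setting this equal to 90 gives Q = 10 and P = 140.
With 4 symmetric Cournot firms, each firm's FOC gives 190 − 25q = 90, so q = 4, Q = 4·4 = 16, and P = 110.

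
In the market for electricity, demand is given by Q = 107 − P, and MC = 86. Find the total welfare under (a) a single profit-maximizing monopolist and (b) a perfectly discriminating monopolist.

Monopoly: TS = 165.375; Perfect PD: TS = 220.5

Inverting demand: P = 107 − Q.
Monopoly sets MR = MC: 107 − 2Q = 86 ⇒ Q = 10.5, P = 107 − 10.5 = 96.5.
CS = ½·(107 − 96.5)·10.5 = 55.125; PS = (96.5 − 86)·10.5 = 110.25; TS = 165.375.
A perfectly discriminating monopolist sells every unit with P(Q) ≥ MC(Q), so output equals the competitive quantity Q = 21. Each buyer pays their reservation price, so CS = 0 and the firm captures all surplus.
TS = 220.5 (equal to competitive TS).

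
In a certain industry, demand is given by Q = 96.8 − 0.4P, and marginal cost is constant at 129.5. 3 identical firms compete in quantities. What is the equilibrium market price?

Inverting demand: P = 242 − 2.5Q.
In a 3-firm Cournot equilibrium, symmetry and the first-order condition give q = (242 − 129.5)/(10) = 11.25. So Q = 33.75 and P = 157.625.

P = 157.625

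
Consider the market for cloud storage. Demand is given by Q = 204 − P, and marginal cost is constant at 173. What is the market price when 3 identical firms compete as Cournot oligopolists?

P = 180.75

Inverting demand: P = 204 − Q.
In a 3-firm Cournot equilibrium, symmetry and the first-order condition give q = (204 − 173)/(4) = 7.75. So Q = 23.25 and P = 180.75.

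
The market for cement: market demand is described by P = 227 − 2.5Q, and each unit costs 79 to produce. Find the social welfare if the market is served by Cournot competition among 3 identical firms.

TS = 4107

With 3 symmetric Cournot firms, each firm's FOC gives 227 − 10q = 79, so q = 14.8, Q = 3·14.8 = 44.4, and P = 116.
CS = ½·(227 − 116)·44.4 = 2464.2; PS = (116 − 79)·44.4 = 1642.8; TS = 4107.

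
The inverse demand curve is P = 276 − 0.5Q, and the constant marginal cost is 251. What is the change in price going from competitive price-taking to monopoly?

P rises by 12.5

Competitive firms price at marginal cost: P = 251, giving Q = 50.
Monopoly sets MR = MC: 276 − Q = 251 ⇒ Q = 25, P = 276 − 0.5·25 = 263.5.
Change in price: 263.5 − 251 = 12.5.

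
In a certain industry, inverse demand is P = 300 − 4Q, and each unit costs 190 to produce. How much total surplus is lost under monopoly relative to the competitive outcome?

Perfect competition: P = MC = 190, so 300 − 4Q = 190 and Q = 27.5.
A monopolist chooses Q where MR = MC. MR = 300 − 8Q; setting this equal to 190 gives Q = 13.75 and P = 245.
DWL is the triangle between Q = 13.75 and Q = 27.5: ½·(27.5 − 13.75)·(245 − 190) = 378.125.

DWL = 378.125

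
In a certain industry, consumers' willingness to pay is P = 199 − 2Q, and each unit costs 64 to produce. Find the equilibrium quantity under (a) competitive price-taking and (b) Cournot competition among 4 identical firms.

Competition: Q = 67.5; Cournot: Q = 54

Competitive firms price at marginal cost: P = 64, giving Q = 67.5.
In a 4-firm Cournot equilibrium, symmetry and the first-order condition give q = (199 − 64)/(10) = 13.5. So Q = 54 and P = 91.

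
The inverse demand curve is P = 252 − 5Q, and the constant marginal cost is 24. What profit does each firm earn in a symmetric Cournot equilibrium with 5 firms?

π_i = 288.8

With 5 symmetric Cournot firms, each firm's FOC gives 252 − 30q = 24, so q = 7.6, Q = 5·7.6 = 38, and P = 62.
Each firm's profit = (62 − 24)·7.6 = 288.8.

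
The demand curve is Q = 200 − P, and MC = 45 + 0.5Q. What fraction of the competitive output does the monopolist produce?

Inverting demand: P = 200 − Q.
Monopoly sets MR = MC: 200 − 2Q = 45 + 0.5Q ⇒ Q = 62, P = 200 − 62 = 138.
Competitive equilibrium sets price equal to marginal cost: 200 − Q = 45 + 0.5Q, so Q = 310/3 and P = 290/3.
Ratio Q_m/Q_c = 62/(310/3) = 0.6.

Q_m/Q_c = 0.6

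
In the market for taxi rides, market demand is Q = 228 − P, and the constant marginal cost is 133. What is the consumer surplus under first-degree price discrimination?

Inverting demand: P = 228 − Q.
A perfectly discriminating monopolist sells every unit with P(Q) ≥ MC(Q), so output equals the competitive quantity Q = 95. Each buyer pays their reservation price, so CS = 0 and the firm captures all surplus.
CS = 0.

CS = 0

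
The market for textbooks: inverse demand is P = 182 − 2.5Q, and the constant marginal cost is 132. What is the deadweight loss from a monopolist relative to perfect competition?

Competitive firms price at marginal cost: P = 132, giving Q = 20.
A monopolist chooses Q where MR = MC. MR = 182 − 5Q; setting this equal to 132 gives Q = 10 and P = 157.
DWL is the triangle between Q = 10 and Q = 20: ½·(20 − 10)·(157 − 132) = 125.

DWL = 125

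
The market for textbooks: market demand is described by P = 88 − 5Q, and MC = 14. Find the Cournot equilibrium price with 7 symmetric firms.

P = 23.25

In a 7-firm Cournot equilibrium, symmetry and the first-order condition give q = (88 − 14)/(40) = 1.85. So Q = 12.95 and P = 23.25.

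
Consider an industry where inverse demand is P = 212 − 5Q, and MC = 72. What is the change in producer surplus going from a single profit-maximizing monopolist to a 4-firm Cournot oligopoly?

The monopolist equates marginal revenue to marginal cost: 212 − 10Q = 72, so Q = 14. From demand, P = 142.
PS = (142 − 72)·14 = 980.
With 4 symmetric Cournot firms, each firm's FOC gives 212 − 25q = 72, so q = 5.6, Q = 4·5.6 = 22.4, and P = 100.
PS = (100 − 72)·22.4 = 627.2.
Change in producer surplus: 627.2 − 980 = −352.8.

Producer surplus falls by 352.8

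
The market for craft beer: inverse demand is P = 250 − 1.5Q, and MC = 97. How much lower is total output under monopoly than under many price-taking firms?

Q falls by 51

Competitive firms price at marginal cost: P = 97, giving Q = 102.
The monopolist equates marginal revenue to marginal cost: 250 − 3Q = 97, so Q = 51. From demand, P = 173.5.
Change in total output: 51 − 102 = −51.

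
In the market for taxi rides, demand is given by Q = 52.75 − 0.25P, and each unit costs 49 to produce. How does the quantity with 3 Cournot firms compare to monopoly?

Inverting demand: P = 211 − 4Q.
In a 3-firm Cournot equilibrium, symmetry and the first-order condition give q = (211 − 49)/(16) = 10.125. So Q = 30.375 and P = 89.5.
The monopolist equates marginal revenue to marginal cost: 211 − 8Q = 49, so Q = 20.25. From demand, P = 130.

Cournot: Q = 30.375; Monopoly: Q = 20.25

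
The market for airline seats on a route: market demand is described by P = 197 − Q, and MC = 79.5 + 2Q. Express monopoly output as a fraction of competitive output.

A monopolist chooses Q where MR = MC. MR = 197 − 2Q; setting this equal to 79.5 + 2Q gives Q = 29.375 and P = 167.625.
Under competition P = MC: 197 − Q = 79.5 + 2Q ⇒ Q = 235/6, P = 947/6.
Ratio Q_m/Q_c = 29.375/(235/6) = 0.75.

Q_m/Q_c = 0.75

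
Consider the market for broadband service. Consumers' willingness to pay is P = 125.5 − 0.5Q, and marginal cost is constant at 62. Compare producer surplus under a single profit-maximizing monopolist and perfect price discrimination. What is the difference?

PS rises by 2016.125

The monopolist equates marginal revenue to marginal cost: 125.5 − Q = 62, so Q = 63.5. From demand, P = 93.75.
PS = (93.75 − 62)·63.5 = 2016.125.
A perfectly discriminating monopolist sells every unit with P(Q) ≥ MC(Q), so output equals the competitive quantity Q = 127. Each buyer pays their reservation price, so CS = 0 and the firm captures all surplus.
PS = ½·(125.5 − 62)·127 = 4032.25.
Change in producer surplus: 4032.25 − 2016.125 = 2016.125.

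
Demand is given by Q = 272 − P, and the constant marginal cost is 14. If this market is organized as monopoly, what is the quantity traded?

Inverting demand: P = 272 − Q.
A monopolist chooses Q where MR = MC. MR = 272 − 2Q; setting this equal to 14 gives Q = 129 and P = 143.

Q = 129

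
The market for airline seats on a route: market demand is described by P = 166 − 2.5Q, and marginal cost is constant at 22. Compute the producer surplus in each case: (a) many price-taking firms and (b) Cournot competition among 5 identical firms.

Under competition P = MC = 22, so Q = (166 − 22)/2.5 = 57.6.
PS = (22 − 22)·57.6 = 0.
With 5 symmetric Cournot firms, each firm's FOC gives 166 − 15q = 22, so q = 9.6, Q = 5·9.6 = 48, and P = 46.
PS = (46 − 22)·48 = 1152.

Competition: PS = 0; Cournot: PS = 1152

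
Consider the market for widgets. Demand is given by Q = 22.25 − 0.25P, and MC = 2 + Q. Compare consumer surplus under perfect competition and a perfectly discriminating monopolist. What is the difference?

Inverting demand: P = 89 − 4Q.
Under competition P = MC: 89 − 4Q = 2 + Q ⇒ Q = 17.4, P = 19.4.
CS = ½·(89 − 19.4)·17.4 = 605.52.
Under first-degree price discrimination the firm charges each unit its demand price and produces up to where P = MC, i.e. Q = 17.4. Consumer surplus is zero; producer surplus equals total surplus.
CS = 0.
Change in consumer surplus: 0 − 605.52 = −605.52.

CS falls by 605.52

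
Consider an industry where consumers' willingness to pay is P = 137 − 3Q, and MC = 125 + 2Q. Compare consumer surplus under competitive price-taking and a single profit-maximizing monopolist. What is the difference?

Under competition P = MC: 137 − 3Q = 125 + 2Q ⇒ Q = 2.4, P = 129.8.
CS = ½·(137 − 129.8)·2.4 = 8.64.
Monopoly sets MR = MC: 137 − 6Q = 125 + 2Q ⇒ Q = 1.5, P = 137 − 3·1.5 = 132.5.
CS = ½·(137 − 132.5)·1.5 = 3.375.
Change in consumer surplus: 3.375 − 8.64 = −5.265.

Consumer surplus falls by 5.265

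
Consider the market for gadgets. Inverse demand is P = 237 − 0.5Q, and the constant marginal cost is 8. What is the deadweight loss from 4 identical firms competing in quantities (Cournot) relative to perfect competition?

DWL = 2097.64

Competitive firms price at marginal cost: P = 8, giving Q = 458.
Cournot with 4 identical firms: the symmetric best-response condition is 237 − 2.5q = 8. Each firm produces q = 91.6, total output Q = 366.4, price P = 53.8.
DWL is the triangle between Q = 366.4 and Q = 458: ½·(458 − 366.4)·(53.8 − 8) = 2097.64.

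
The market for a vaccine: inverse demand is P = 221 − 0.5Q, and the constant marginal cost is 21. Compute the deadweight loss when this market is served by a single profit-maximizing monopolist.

Under competition P = MC = 21, so Q = (221 − 21)/0.5 = 400.
The monopolist equates marginal revenue to marginal cost: 221 − Q = 21, so Q = 200. From demand, P = 121.
DWL is the triangle between Q = 200 and Q = 400: ½·(400 − 200)·(121 − 21) = 10000.

DWL = 10000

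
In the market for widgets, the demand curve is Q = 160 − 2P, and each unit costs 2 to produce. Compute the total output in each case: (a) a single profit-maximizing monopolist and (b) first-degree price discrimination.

Inverting demand: P = 80 − 0.5Q.
The monopolist equates marginal revenue to marginal cost: 80 − Q = 2, so Q = 78. From demand, P = 41.
A perfectly discriminating monopolist sells every unit with P(Q) ≥ MC(Q), so output equals the competitive quantity Q = 156. Each buyer pays their reservation price, so CS = 0 and the firm captures all surplus.

Monopoly: Q = 78; Perfect PD: Q = 156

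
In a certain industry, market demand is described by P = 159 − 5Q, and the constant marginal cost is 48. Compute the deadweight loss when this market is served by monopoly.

Under competition P = MC = 48, so Q = (159 − 48)/5 = 22.2.
Monopoly sets MR = MC: 159 − 10Q = 48 ⇒ Q = 11.1, P = 159 − 5·11.1 = 103.5.
DWL is the triangle between Q = 11.1 and Q = 22.2: ½·(22.2 − 11.1)·(103.5 − 48) = 308.025.

DWL = 308.025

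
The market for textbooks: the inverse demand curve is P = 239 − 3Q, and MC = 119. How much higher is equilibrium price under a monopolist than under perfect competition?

P rises by 60

Perfect competition: P = MC = 119, so 239 − 3Q = 119 and Q = 40.
The monopolist equates marginal revenue to marginal cost: 239 − 6Q = 119, so Q = 20. From demand, P = 179.
Change in equilibrium price: 179 − 119 = 60.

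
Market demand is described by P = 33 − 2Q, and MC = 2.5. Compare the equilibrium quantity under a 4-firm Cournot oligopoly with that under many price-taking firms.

In a 4-firm Cournot equilibrium, symmetry and the first-order condition give q = (33 − 2.5)/(10) = 3.05. So Q = 12.2 and P = 8.6.
Competitive firms price at marginal cost: P = 2.5, giving Q = 15.25.

Cournot: Q = 12.2; Competition: Q = 15.25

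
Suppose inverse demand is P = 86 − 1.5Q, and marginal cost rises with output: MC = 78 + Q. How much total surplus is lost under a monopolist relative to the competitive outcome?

Competitive equilibrium sets price equal to marginal cost: 86 − 1.5Q = 78 + Q, so Q = 3.2 and P = 81.2.
The monopolist equates marginal revenue to marginal cost: 86 − 3Q = 78 + Q, so Q = 2. From demand, P = 83.
CS = ½·(86 − 81.2)·3.2 = 7.68; PS = (81.2·3.2 − 78·3.2 − ½·1·3.2²) = 5.12; TS = 12.8.
CS = ½·(86 − 83)·2 = 3; PS = (83·2 − 78·2 − ½·1·2²) = 8; TS = 11.
DWL = 12.8 − 11 = 1.8.

DWL = 1.8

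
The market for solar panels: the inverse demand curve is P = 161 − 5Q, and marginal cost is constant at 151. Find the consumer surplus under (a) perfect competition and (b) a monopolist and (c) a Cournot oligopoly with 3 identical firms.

Competition: CS = 10; Monopoly: CS = 2.5; Cournot: CS = 5.625

Perfect competition: P = MC = 151, so 161 − 5Q = 151 and Q = 2.
CS = ½·(161 − 151)·2 = 10.
Monopoly sets MR = MC: 161 − 10Q = 151 ⇒ Q = 1, P = 161 − 5·1 = 156.
CS = ½·(161 − 156)·1 = 2.5.
In a 3-firm Cournot equilibrium, symmetry and the first-order condition give q = (161 − 151)/(20) = 0.5. So Q = 1.5 and P = 153.5.
CS = ½·(161 − 153.5)·1.5 = 5.625.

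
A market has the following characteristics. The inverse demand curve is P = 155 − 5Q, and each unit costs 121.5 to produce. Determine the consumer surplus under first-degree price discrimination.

With perfect price discrimination, output is the efficient level Q = 6.7 (where demand meets MC), but every buyer pays their willingness to pay: CS = 0 and PS = total surplus.
CS = 0.

CS = 0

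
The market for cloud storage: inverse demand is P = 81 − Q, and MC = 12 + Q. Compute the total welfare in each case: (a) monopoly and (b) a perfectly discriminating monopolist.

Monopoly: TS = 1058; Perfect PD: TS = 1190.25

The monopolist equates marginal revenue to marginal cost: 81 − 2Q = 12 + Q, so Q = 23. From demand, P = 58.
CS = ½·(81 − 58)·23 = 264.5; PS = (58·23 − 12·23 − ½·1·23²) = 793.5; TS = 1058.
A perfectly discriminating monopolist sells every unit with P(Q) ≥ MC(Q), so output equals the competitive quantity Q = 34.5. Each buyer pays their reservation price, so CS = 0 and the firm captures all surplus.
TS = 1190.25 (equal to competitive TS).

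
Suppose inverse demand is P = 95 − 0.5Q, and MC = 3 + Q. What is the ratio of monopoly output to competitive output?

Q_m/Q_c = 0.75

The monopolist equates marginal revenue to marginal cost: 95 − Q = 3 + Q, so Q = 46. From demand, P = 72.
Competitive equilibrium sets price equal to marginal cost: 95 − 0.5Q = 3 + Q, so Q = 184/3 and P = 193/3.
Ratio Q_m/Q_c = 46/(184/3) = 0.75.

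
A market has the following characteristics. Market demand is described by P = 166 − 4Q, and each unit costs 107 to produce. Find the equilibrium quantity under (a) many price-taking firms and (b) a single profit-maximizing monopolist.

Perfect competition: P = MC = 107, so 166 − 4Q = 107 and Q = 14.75.
Monopoly sets MR = MC: 166 − 8Q = 107 ⇒ Q = 7.375, P = 166 − 4·7.375 = 136.5.

Competition: Q = 14.75; Monopoly: Q = 7.375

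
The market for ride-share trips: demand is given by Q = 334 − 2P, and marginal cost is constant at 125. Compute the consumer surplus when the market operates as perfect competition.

CS = 1764

Inverting demand: P = 167 − 0.5Q.
Perfect competition: P = MC = 125, so 167 − 0.5Q = 125 and Q = 84.
CS = ½·(167 − 125)·84 = 1764.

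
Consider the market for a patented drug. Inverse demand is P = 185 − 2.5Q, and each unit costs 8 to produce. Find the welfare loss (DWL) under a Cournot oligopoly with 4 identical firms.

Under competition P = MC = 8, so Q = (185 − 8)/2.5 = 70.8.
In a 4-firm Cournot equilibrium, symmetry and the first-order condition give q = (185 − 8)/(12.5) = 14.16. So Q = 56.64 and P = 43.4.
DWL is the triangle between Q = 56.64 and Q = 70.8: ½·(70.8 − 56.64)·(43.4 − 8) = 250.632.

DWL = 250.632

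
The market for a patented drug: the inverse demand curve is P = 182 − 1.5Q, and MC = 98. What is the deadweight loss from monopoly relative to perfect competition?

DWL = 588

Perfect competition: P = MC = 98, so 182 − 1.5Q = 98 and Q = 56.
The monopolist equates marginal revenue to marginal cost: 182 − 3Q = 98, so Q = 28. From demand, P = 140.
DWL is the triangle between Q = 28 and Q = 56: ½·(56 − 28)·(140 − 98) = 588.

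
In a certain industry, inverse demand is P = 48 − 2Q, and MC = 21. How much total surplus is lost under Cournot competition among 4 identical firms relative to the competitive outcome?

Perfect competition: P = MC = 21, so 48 − 2Q = 21 and Q = 13.5.
With 4 symmetric Cournot firms, each firm's FOC gives 48 − 10q = 21, so q = 2.7, Q = 4·2.7 = 10.8, and P = 26.4.
DWL is the triangle between Q = 10.8 and Q = 13.5: ½·(13.5 − 10.8)·(26.4 − 21) = 7.29.

DWL = 7.29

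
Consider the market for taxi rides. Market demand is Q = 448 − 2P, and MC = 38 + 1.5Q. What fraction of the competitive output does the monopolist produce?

Q_m/Q_c = 0.8

Inverting demand: P = 224 − 0.5Q.
A monopolist chooses Q where MR = MC. MR = 224 − Q; setting this equal to 38 + 1.5Q gives Q = 74.4 and P = 186.8.
Competitive equilibrium sets price equal to marginal cost: 224 − 0.5Q = 38 + 1.5Q, so Q = 93 and P = 177.5.
Ratio Q_m/Q_c = 74.4/93 = 0.8.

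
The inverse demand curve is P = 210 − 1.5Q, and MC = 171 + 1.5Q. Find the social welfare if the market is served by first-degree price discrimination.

TS = 253.5

A perfectly discriminating monopolist sells every unit with P(Q) ≥ MC(Q), so output equals the competitive quantity Q = 13. Each buyer pays their reservation price, so CS = 0 and the firm captures all surplus.
TS = 253.5 (equal to competitive TS).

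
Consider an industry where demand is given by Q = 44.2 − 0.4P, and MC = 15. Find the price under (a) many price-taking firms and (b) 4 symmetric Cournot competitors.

Competition: P = 15; Cournot: P = 34.1

Inverting demand: P = 110.5 − 2.5Q.
Perfect competition: P = MC = 15, so 110.5 − 2.5Q = 15 and Q = 38.2.
With 4 symmetric Cournot firms, each firm's FOC gives 110.5 − 12.5q = 15, so q = 7.64, Q = 4·7.64 = 30.56, and P = 34.1.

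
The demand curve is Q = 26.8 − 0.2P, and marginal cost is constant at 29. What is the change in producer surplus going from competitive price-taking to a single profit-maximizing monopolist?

Producer surplus rises by 551.25

Inverting demand: P = 134 − 5Q.
Competitive firms price at marginal cost: P = 29, giving Q = 21.
PS = (29 − 29)·21 = 0.
A monopolist chooses Q where MR = MC. MR = 134 − 10Q; setting this equal to 29 gives Q = 10.5 and P = 81.5.
PS = (81.5 − 29)·10.5 = 551.25.
Change in producer surplus: 551.25 − 0 = 551.25.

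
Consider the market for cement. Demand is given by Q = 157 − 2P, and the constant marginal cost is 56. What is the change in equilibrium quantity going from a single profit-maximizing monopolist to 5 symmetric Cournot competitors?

Inverting demand: P = 78.5 − 0.5Q.
The monopolist equates marginal revenue to marginal cost: 78.5 − Q = 56, so Q = 22.5. From demand, P = 67.25.
Cournot with 5 identical firms: the symmetric best-response condition is 78.5 − 3q = 56. Each firm produces q = 7.5, total output Q = 37.5, price P = 59.75.
Change in equilibrium quantity: 37.5 − 22.5 = 15.

Q rises by 15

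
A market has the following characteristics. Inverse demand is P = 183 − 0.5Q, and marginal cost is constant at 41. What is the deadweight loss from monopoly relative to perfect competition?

Competitive firms price at marginal cost: P = 41, giving Q = 284.
A monopolist chooses Q where MR = MC. MR = 183 − Q; setting this equal to 41 gives Q = 142 and P = 112.
DWL is the triangle between Q = 142 and Q = 284: ½·(284 − 142)·(112 − 41) = 5041.

DWL = 5041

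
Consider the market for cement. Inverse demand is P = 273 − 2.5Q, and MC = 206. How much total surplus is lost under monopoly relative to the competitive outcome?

DWL = 224.45

Under competition P = MC = 206, so Q = (273 − 206)/2.5 = 26.8.
The monopolist equates marginal revenue to marginal cost: 273 − 5Q = 206, so Q = 13.4. From demand, P = 239.5.
DWL is the triangle between Q = 13.4 and Q = 26.8: ½·(26.8 − 13.4)·(239.5 − 206) = 224.45.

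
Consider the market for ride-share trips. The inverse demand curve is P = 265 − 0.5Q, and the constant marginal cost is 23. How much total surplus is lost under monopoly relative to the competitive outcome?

Under competition P = MC = 23, so Q = (265 − 23)/0.5 = 484.
A monopolist chooses Q where MR = MC. MR = 265 − Q; setting this equal to 23 gives Q = 242 and P = 144.
DWL is the triangle between Q = 242 and Q = 484: ½·(484 − 242)·(144 − 23) = 14641.

DWL = 14641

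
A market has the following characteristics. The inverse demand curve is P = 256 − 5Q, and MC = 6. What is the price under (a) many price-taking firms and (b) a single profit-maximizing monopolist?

Under competition P = MC = 6, so Q = (256 − 6)/5 = 50.
Monopoly sets MR = MC: 256 − 10Q = 6 ⇒ Q = 25, P = 256 − 5·25 = 131.

Competition: P = 6; Monopoly: P = 131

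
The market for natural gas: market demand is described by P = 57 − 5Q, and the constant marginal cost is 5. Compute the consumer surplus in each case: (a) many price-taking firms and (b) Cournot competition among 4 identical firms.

Competition: CS = 270.4; Cournot: CS = 173.056

Competitive firms price at marginal cost: P = 5, giving Q = 10.4.
CS = ½·(57 − 5)·10.4 = 270.4.
In a 4-firm Cournot equilibrium, symmetry and the first-order condition give q = (57 − 5)/(25) = 2.08. So Q = 8.32 and P = 15.4.
CS = ½·(57 − 15.4)·8.32 = 173.056.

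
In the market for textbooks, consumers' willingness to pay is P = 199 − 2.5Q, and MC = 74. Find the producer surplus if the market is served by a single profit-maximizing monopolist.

PS = 1562.5

The monopolist equates marginal revenue to marginal cost: 199 − 5Q = 74, so Q = 25. From demand, P = 136.5.
PS = (136.5 − 74)·25 = 1562.5.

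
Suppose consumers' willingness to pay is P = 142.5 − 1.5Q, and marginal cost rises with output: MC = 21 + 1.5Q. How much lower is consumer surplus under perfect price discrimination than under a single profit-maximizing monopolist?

Consumer surplus falls by 546.75

The monopolist equates marginal revenue to marginal cost: 142.5 − 3Q = 21 + 1.5Q, so Q = 27. From demand, P = 102.
CS = ½·(142.5 − 102)·27 = 546.75.
A perfectly discriminating monopolist sells every unit with P(Q) ≥ MC(Q), so output equals the competitive quantity Q = 40.5. Each buyer pays their reservation price, so CS = 0 and the firm captures all surplus.
CS = 0.
Change in consumer surplus: 0 − 546.75 = −546.75.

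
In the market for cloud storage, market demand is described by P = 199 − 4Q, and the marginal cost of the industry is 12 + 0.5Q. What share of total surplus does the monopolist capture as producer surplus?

PS/TS = 0.68

Monopoly sets MR = MC: 199 − 8Q = 12 + 0.5Q ⇒ Q = 22, P = 199 − 4·22 = 111.
CS = ½·(199 − 111)·22 = 968.
PS = P·Q − VC(Q) = 111·22 − (12·22 + ½·0.5·22²) = 2057.
Share captured = PS/TS = 2057/3025 = 0.68.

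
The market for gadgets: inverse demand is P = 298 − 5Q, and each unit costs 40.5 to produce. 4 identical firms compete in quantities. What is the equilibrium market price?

Cournot with 4 identical firms: the symmetric best-response condition is 298 − 25q = 40.5. Each firm produces q = 10.3, total output Q = 41.2, price P = 92.

P = 92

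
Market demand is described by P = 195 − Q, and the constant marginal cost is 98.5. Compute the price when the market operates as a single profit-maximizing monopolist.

P = 146.75

A monopolist chooses Q where MR = MC. MR = 195 − 2Q; setting this equal to 98.5 gives Q = 48.25 and P = 146.75.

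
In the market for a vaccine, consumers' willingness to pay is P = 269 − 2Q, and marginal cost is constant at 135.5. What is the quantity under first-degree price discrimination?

A perfectly discriminating monopolist sells every unit with P(Q) ≥ MC(Q), so output equals the competitive quantity Q = 66.75. Each buyer pays their reservation price, so CS = 0 and the firm captures all surplus.

Q = 66.75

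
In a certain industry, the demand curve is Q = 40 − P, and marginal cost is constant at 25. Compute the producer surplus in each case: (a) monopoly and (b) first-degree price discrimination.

Monopoly: PS = 56.25; Perfect PD: PS = 112.5

Inverting demand: P = 40 − Q.
Monopoly sets MR = MC: 40 − 2Q = 25 ⇒ Q = 7.5, P = 40 − 7.5 = 32.5.
PS = (32.5 − 25)·7.5 = 56.25.
With perfect price discrimination, output is the efficient level Q = 15 (where demand meets MC), but every buyer pays their willingness to pay: CS = 0 and PS = total surplus.
PS = ½·(40 − 25)·15 = 112.5.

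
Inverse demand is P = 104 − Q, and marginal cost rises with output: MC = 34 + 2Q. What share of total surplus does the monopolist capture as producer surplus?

The monopolist equates marginal revenue to marginal cost: 104 − 2Q = 34 + 2Q, so Q = 17.5. From demand, P = 86.5.
CS = ½·(104 − 86.5)·17.5 = 153.125.
PS = P·Q − VC(Q) = 86.5·17.5 − (34·17.5 + ½·2·17.5²) = 612.5.
Share captured = PS/TS = 612.5/765.625 = 0.8.

PS/TS = 0.8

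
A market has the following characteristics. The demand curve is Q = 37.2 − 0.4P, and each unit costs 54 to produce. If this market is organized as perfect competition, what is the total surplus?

Inverting demand: P = 93 − 2.5Q.
Under competition P = MC = 54, so Q = (93 − 54)/2.5 = 15.6.
CS = ½·(93 − 54)·15.6 = 304.2; PS = (54 − 54)·15.6 = 0; TS = 304.2.

TS = 304.2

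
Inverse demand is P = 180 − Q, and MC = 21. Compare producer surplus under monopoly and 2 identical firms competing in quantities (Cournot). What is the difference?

PS falls by 702.25

Monopoly sets MR = MC: 180 − 2Q = 21 ⇒ Q = 79.5, P = 180 − 79.5 = 100.5.
PS = (100.5 − 21)·79.5 = 6320.25.
Cournot with 2 identical firms: the symmetric best-response condition is 180 − 3q = 21. Each firm produces q = 53, total output Q = 106, price P = 74.
PS = (74 − 21)·106 = 5618.
Change in producer surplus: 5618 − 6320.25 = −702.25.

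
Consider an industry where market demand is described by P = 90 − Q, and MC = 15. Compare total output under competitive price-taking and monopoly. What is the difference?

Total output falls by 37.5

Under competition P = MC = 15, so Q = (90 − 15)/1 = 75.
Monopoly sets MR = MC: 90 − 2Q = 15 ⇒ Q = 37.5, P = 90 − 37.5 = 52.5.
Change in total output: 37.5 − 75 = −37.5.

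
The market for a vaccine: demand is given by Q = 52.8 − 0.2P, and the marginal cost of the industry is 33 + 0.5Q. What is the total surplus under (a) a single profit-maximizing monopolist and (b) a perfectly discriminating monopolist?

Monopoly: TS = 3751; Perfect PD: TS = 4851

Inverting demand: P = 264 − 5Q.
The monopolist equates marginal revenue to marginal cost: 264 − 10Q = 33 + 0.5Q, so Q = 22. From demand, P = 154.
CS = ½·(264 − 154)·22 = 1210; PS = (154·22 − 33·22 − ½·0.5·22²) = 2541; TS = 3751.
With perfect price discrimination, output is the efficient level Q = 42 (where demand meets MC), but every buyer pays their willingness to pay: CS = 0 and PS = total surplus.
TS = 4851 (equal to competitive TS).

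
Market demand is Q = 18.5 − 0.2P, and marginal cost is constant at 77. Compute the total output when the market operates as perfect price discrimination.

Inverting demand: P = 92.5 − 5Q.
Under first-degree price discrimination the firm charges each unit its demand price and produces up to where P = MC, i.e. Q = 3.1. Consumer surplus is zero; producer surplus equals total surplus.

Q = 3.1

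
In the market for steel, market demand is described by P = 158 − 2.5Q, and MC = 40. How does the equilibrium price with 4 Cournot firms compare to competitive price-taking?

Cournot: P = 63.6; Competition: P = 40

Cournot with 4 identical firms: the symmetric best-response condition is 158 − 12.5q = 40. Each firm produces q = 9.44, total output Q = 37.76, price P = 63.6.
Competitive firms price at marginal cost: P = 40, giving Q = 47.2.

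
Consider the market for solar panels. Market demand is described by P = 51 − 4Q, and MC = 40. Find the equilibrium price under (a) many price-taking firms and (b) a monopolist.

Perfect competition: P = MC = 40, so 51 − 4Q = 40 and Q = 2.75.
A monopolist chooses Q where MR = MC. MR = 51 − 8Q; setting this equal to 40 gives Q = 1.375 and P = 45.5.

Competition: P = 40; Monopoly: P = 45.5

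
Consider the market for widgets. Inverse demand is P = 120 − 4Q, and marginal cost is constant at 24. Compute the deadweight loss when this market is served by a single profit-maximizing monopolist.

DWL = 288

Competitive firms price at marginal cost: P = 24, giving Q = 24.
A monopolist chooses Q where MR = MC. MR = 120 − 8Q; setting this equal to 24 gives Q = 12 and P = 72.
DWL is the triangle between Q = 12 and Q = 24: ½·(24 − 12)·(72 − 24) = 288.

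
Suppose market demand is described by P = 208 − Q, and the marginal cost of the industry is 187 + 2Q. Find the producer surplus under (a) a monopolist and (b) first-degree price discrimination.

Monopoly: PS = 55.125; Perfect PD: PS = 73.5

Monopoly sets MR = MC: 208 − 2Q = 187 + 2Q ⇒ Q = 5.25, P = 208 − 5.25 = 202.75.
PS = P·Q − VC(Q) = 202.75·5.25 − (187·5.25 + ½·2·5.25²) = 55.125.
With perfect price discrimination, output is the efficient level Q = 7 (where demand meets MC), but every buyer pays their willingness to pay: CS = 0 and PS = total surplus.
PS = ½·(208 − 187)·7 = 73.5.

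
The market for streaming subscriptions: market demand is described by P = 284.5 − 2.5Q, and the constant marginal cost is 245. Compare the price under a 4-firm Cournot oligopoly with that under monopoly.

With 4 symmetric Cournot firms, each firm's FOC gives 284.5 − 12.5q = 245, so q = 3.16, Q = 4·3.16 = 12.64, and P = 252.9.
The monopolist equates marginal revenue to marginal cost: 284.5 − 5Q = 245, so Q = 7.9. From demand, P = 264.75.

Cournot: P = 252.9; Monopoly: P = 264.75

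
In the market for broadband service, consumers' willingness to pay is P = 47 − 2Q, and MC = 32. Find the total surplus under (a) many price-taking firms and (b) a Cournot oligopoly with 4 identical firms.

Competition: TS = 56.25; Cournot: TS = 54

Competitive firms price at marginal cost: P = 32, giving Q = 7.5.
CS = ½·(47 − 32)·7.5 = 56.25; PS = (32 − 32)·7.5 = 0; TS = 56.25.
Cournot with 4 identical firms: the symmetric best-response condition is 47 − 10q = 32. Each firm produces q = 1.5, total output Q = 6, price P = 35.
CS = ½·(47 − 35)·6 = 36; PS = (35 − 32)·6 = 18; TS = 54.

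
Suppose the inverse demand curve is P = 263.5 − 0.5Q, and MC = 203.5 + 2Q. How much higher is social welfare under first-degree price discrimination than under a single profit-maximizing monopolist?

A monopolist chooses Q where MR = MC. MR = 263.5 − Q; setting this equal to 203.5 + 2Q gives Q = 20 and P = 253.5.
CS = ½·(263.5 − 253.5)·20 = 100; PS = (253.5·20 − 203.5·20 − ½·2·20²) = 600; TS = 700.
Under first-degree price discrimination the firm charges each unit its demand price and produces up to where P = MC, i.e. Q = 24. Consumer surplus is zero; producer surplus equals total surplus.
TS = 720 (equal to competitive TS).
Change in social welfare: 720 − 700 = 20.

Social welfare rises by 20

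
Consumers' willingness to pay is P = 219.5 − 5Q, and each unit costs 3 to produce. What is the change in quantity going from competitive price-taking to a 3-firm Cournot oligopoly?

Quantity falls by 10.825

Competitive firms price at marginal cost: P = 3, giving Q = 43.3.
In a 3-firm Cournot equilibrium, symmetry and the first-order condition give q = (219.5 − 3)/(20) = 10.825. So Q = 32.475 and P = 57.125.
Change in quantity: 32.475 − 43.3 = −10.825.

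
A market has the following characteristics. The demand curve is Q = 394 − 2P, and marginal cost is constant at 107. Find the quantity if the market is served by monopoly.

Q = 90

Inverting demand: P = 197 − 0.5Q.
Monopoly sets MR = MC: 197 − Q = 107 ⇒ Q = 90, P = 197 − 0.5·90 = 152.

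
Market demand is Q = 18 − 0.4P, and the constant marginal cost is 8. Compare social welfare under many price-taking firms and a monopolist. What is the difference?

TS falls by 68.45

Inverting demand: P = 45 − 2.5Q.
Competitive firms price at marginal cost: P = 8, giving Q = 14.8.
CS = ½·(45 − 8)·14.8 = 273.8; PS = (8 − 8)·14.8 = 0; TS = 273.8.
Monopoly sets MR = MC: 45 − 5Q = 8 ⇒ Q = 7.4, P = 45 − 2.5·7.4 = 26.5.
CS = ½·(45 − 26.5)·7.4 = 68.45; PS = (26.5 − 8)·7.4 = 136.9; TS = 205.35.
Change in social welfare: 205.35 − 273.8 = −68.45.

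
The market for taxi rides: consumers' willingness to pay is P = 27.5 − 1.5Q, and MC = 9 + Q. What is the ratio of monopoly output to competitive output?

A monopolist chooses Q where MR = MC. MR = 27.5 − 3Q; setting this equal to 9 + Q gives Q = 4.625 and P = 329/16.
Under competition P = MC: 27.5 − 1.5Q = 9 + Q ⇒ Q = 7.4, P = 16.4.
Ratio Q_m/Q_c = 4.625/7.4 = 0.625.

Q_m/Q_c = 0.625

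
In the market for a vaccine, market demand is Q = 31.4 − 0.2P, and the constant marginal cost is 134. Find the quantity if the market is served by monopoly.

Q = 2.3

Inverting demand: P = 157 − 5Q.
Monopoly sets MR = MC: 157 − 10Q = 134 ⇒ Q = 2.3, P = 157 − 5·2.3 = 145.5.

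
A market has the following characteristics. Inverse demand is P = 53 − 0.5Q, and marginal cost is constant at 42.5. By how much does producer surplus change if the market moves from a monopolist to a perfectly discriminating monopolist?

PS rises by 55.125

Monopoly sets MR = MC: 53 − Q = 42.5 ⇒ Q = 10.5, P = 53 − 0.5·10.5 = 47.75.
PS = (47.75 − 42.5)·10.5 = 55.125.
Under first-degree price discrimination the firm charges each unit its demand price and produces up to where P = MC, i.e. Q = 21. Consumer surplus is zero; producer surplus equals total surplus.
PS = ½·(53 − 42.5)·21 = 110.25.
Change in producer surplus: 110.25 − 55.125 = 55.125.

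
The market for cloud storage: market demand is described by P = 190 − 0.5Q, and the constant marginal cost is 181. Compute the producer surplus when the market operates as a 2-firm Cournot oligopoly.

PS = 36

With 2 symmetric Cournot firms, each firm's FOC gives 190 − 1.5q = 181, so q = 6, Q = 2·6 = 12, and P = 184.
PS = (184 − 181)·12 = 36.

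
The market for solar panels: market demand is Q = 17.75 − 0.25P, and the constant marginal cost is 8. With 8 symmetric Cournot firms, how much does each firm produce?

Inverting demand: P = 71 − 4Q.
In a 8-firm Cournot equilibrium, symmetry and the first-order condition give q = (71 − 8)/(36) = 1.75. So Q = 14 and P = 15.

q_i = 1.75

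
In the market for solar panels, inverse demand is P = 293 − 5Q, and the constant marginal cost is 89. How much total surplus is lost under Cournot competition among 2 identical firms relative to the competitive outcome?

Competitive firms price at marginal cost: P = 89, giving Q = 40.8.
Cournot with 2 identical firms: the symmetric best-response condition is 293 − 15q = 89. Each firm produces q = 13.6, total output Q = 27.2, price P = 157.
DWL is the triangle between Q = 27.2 and Q = 40.8: ½·(40.8 − 27.2)·(157 − 89) = 462.4.

DWL = 462.4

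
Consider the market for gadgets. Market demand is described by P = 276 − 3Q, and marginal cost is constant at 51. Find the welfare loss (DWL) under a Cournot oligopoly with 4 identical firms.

Perfect competition: P = MC = 51, so 276 − 3Q = 51 and Q = 75.
In a 4-firm Cournot equilibrium, symmetry and the first-order condition give q = (276 − 51)/(15) = 15. So Q = 60 and P = 96.
DWL is the triangle between Q = 60 and Q = 75: ½·(75 − 60)·(96 − 51) = 337.5.

DWL = 337.5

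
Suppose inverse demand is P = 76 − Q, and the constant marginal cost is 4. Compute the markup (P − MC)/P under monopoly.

Lerner index = 0.9

The monopolist equates marginal revenue to marginal cost: 76 − 2Q = 4, so Q = 36. From demand, P = 40.
Lerner index = (P − MC)/P = (40 − 4)/40 = 0.9.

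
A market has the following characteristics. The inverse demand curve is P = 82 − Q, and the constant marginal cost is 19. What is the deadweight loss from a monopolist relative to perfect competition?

DWL = 496.125

Under competition P = MC = 19, so Q = (82 − 19)/1 = 63.
A monopolist chooses Q where MR = MC. MR = 82 − 2Q; setting this equal to 19 gives Q = 31.5 and P = 50.5.
DWL is the triangle between Q = 31.5 and Q = 63: ½·(63 − 31.5)·(50.5 − 19) = 496.125.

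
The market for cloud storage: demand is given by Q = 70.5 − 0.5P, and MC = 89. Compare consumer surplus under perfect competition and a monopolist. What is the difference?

Inverting demand: P = 141 − 2Q.
Competitive firms price at marginal cost: P = 89, giving Q = 26.
CS = ½·(141 − 89)·26 = 676.
A monopolist chooses Q where MR = MC. MR = 141 − 4Q; setting this equal to 89 gives Q = 13 and P = 115.
CS = ½·(141 − 115)·13 = 169.
Change in consumer surplus: 169 − 676 = −507.

Consumer surplus falls by 507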